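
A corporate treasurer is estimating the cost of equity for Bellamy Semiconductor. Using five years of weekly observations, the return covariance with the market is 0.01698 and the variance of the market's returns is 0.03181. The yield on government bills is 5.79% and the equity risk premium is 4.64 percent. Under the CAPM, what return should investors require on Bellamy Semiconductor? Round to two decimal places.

8.27%

β = Cov(R_i, R_m) / Var(R_m) = 0.01698 / 0.03181 = 0.5338
E(R) = R_f + β × MRP = 5.79% + 0.5338 × 4.64% = 8.27%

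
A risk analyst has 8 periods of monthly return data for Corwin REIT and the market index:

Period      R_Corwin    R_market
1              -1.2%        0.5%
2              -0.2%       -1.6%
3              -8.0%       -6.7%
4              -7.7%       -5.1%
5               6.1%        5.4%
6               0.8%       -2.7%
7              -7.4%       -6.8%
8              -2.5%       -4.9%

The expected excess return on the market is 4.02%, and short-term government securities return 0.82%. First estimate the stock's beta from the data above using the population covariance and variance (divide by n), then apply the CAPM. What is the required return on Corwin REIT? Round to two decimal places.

5.19%

Mean R_i = (-1.2 − 0.2 − 8.0 − 7.7 + 6.1 + 0.8 − 7.4 − 2.5) / 8 = -2.5125%
Mean R_m = (0.5 − 1.6 − 6.7 − 5.1 + 5.4 − 2.7 − 6.8 − 4.9) / 8 = -2.7375%
Σ(R_i − R̄_i)(R_m − R̄_m) = 130.9163  ⇒  Cov = 130.9163 / 8 = 16.3645
Σ(R_m − R̄_m)² = 120.4588  ⇒  Var(R_m) = 120.4588 / 8 = 15.0574
β = Cov / Var(R_m) = 16.3645 / 15.0574 = 1.0868
E(R) = R_f + β × MRP = 0.82% + 1.0868 × 4.02% = 5.19%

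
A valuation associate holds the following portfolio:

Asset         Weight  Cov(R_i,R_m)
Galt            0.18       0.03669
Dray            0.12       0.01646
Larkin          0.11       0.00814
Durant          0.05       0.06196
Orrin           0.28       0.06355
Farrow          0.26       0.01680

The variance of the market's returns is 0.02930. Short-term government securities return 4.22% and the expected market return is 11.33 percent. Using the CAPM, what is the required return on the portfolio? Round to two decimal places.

β_Galt = 0.03669 / 0.02930 = 1.2522
β_Dray = 0.01646 / 0.02930 = 0.5618
β_Larkin = 0.00814 / 0.02930 = 0.2778
β_Durant = 0.06196 / 0.02930 = 2.1147
β_Orrin = 0.06355 / 0.02930 = 2.1689
β_Farrow = 0.01680 / 0.02930 = 0.5734
β_P = Σ w_i β_i = 0.18×1.2522 + 0.12×0.5618 + 0.11×0.2778 + 0.05×2.1147 + 0.28×2.1689 + 0.26×0.5734 = 1.1855
MRP = 11.33% − 4.22% = 7.11%
E(R_P) = R_f + β_P × MRP = 4.22% + 1.1855 × 7.11% = 12.65%

12.65%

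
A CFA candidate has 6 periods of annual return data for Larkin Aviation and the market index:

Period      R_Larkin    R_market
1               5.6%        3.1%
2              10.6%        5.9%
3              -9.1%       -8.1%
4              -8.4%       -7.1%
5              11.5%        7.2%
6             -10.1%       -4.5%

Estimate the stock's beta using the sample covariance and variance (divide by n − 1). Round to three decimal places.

1.482

Mean R_i = (5.6 + 10.6 − 9.1 − 8.4 + 11.5 − 10.1) / 6 = 0.0167%
Mean R_m = (3.1 + 5.9 − 8.1 − 7.1 + 7.2 − 4.5) / 6 = -0.5833%
Σ(R_i − R̄_i)(R_m − R̄_m) = 341.5583  ⇒  Cov = 341.5583 / 5 = 68.3117
Σ(R_m − R̄_m)² = 230.4883  ⇒  Var(R_m) = 230.4883 / 5 = 46.0977
β = Cov / Var(R_m) = 68.3117 / 46.0977 = 1.4819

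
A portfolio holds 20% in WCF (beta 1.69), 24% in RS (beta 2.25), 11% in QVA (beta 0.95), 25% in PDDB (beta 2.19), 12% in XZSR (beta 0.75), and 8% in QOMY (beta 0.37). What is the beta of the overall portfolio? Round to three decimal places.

1.650

β_P = Σ w_i β_i = 0.20×1.69 + 0.24×2.25 + 0.11×0.95 + 0.25×2.19 + 0.12×0.75 + 0.08×0.37 = 1.6496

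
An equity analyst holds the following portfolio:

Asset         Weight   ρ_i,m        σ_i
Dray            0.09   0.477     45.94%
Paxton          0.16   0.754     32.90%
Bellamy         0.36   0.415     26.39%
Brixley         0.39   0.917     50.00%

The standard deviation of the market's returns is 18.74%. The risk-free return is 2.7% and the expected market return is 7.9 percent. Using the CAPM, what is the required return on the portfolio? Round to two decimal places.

β_Dray = 0.477 × 45.94% / 18.74% = 1.1693
β_Paxton = 0.754 × 32.90% / 18.74% = 1.3237
β_Bellamy = 0.415 × 26.39% / 18.74% = 0.5844
β_Brixley = 0.917 × 50.00% / 18.74% = 2.4466
β_P = Σ w_i β_i = 0.09×1.1693 + 0.16×1.3237 + 0.36×0.5844 + 0.39×2.4466 = 1.4816
MRP = 7.9% − 2.7% = 5.20%
E(R_P) = R_f + β_P × MRP = 2.7% + 1.4816 × 5.2% = 10.40%

10.40%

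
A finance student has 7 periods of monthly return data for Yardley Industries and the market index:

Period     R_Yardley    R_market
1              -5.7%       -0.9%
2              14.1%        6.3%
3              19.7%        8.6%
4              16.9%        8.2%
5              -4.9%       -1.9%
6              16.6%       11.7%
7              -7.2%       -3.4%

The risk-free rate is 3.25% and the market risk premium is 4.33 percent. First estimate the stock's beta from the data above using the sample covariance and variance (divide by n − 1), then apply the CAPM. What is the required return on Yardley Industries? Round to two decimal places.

Mean R_i = (-5.7 + 14.1 + 19.7 + 16.9 − 4.9 + 16.6 − 7.2) / 7 = 7.0714%
Mean R_m = (-0.9 + 6.3 + 8.6 + 8.2 − 1.9 + 11.7 − 3.4) / 7 = 4.0857%
Σ(R_i − R̄_i)(R_m − R̄_m) = 427.7271  ⇒  Cov = 427.7271 / 6 = 71.2879
Σ(R_m − R̄_m)² = 216.9086  ⇒  Var(R_m) = 216.9086 / 6 = 36.1514
β = Cov / Var(R_m) = 71.2879 / 36.1514 = 1.9719
E(R) = R_f + β × MRP = 3.25% + 1.9719 × 4.33% = 11.79%

11.79%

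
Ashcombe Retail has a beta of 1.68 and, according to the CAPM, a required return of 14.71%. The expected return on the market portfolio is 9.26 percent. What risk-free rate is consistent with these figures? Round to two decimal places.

1.25%

E(R) = R_f + β(E(R_m) − R_f) = R_f(1 − β) + β·E(R_m)
14.71% = R_f × (1 − 1.68) + 1.68 × 9.26%
14.71% = R_f × -0.68 + 15.5568%
R_f = (14.71% − 15.5568%) / -0.68 = 1.25%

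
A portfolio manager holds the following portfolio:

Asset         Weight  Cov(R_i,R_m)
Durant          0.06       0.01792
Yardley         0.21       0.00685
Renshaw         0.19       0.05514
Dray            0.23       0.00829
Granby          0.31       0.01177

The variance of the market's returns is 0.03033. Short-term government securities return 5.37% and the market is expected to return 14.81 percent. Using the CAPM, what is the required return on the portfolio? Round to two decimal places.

β_Durant = 0.01792 / 0.03033 = 0.5908
β_Yardley = 0.00685 / 0.03033 = 0.2258
β_Renshaw = 0.05514 / 0.03033 = 1.8180
β_Dray = 0.00829 / 0.03033 = 0.2733
β_Granby = 0.01177 / 0.03033 = 0.3881
β_P = Σ w_i β_i = 0.06×0.5908 + 0.21×0.2258 + 0.19×1.8180 + 0.23×0.2733 + 0.31×0.3881 = 0.6115
MRP = 14.81% − 5.37% = 9.44%
E(R_P) = R_f + β_P × MRP = 5.37% + 0.6115 × 9.44% = 11.14%

11.14%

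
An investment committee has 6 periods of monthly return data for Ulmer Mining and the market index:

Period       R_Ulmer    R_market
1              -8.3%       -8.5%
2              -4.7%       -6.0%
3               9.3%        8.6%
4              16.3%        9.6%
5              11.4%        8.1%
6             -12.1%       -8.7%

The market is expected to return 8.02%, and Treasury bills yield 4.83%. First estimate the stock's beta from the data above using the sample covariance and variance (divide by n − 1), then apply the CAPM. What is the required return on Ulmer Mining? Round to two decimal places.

Mean R_i = (-8.3 − 4.7 + 9.3 + 16.3 + 11.4 − 12.1) / 6 = 1.9833%
Mean R_m = (-8.5 − 6.0 + 8.6 + 9.6 + 8.1 − 8.7) / 6 = 0.5167%
Σ(R_i − R̄_i)(R_m − R̄_m) = 526.6717  ⇒  Cov = 526.6717 / 5 = 105.3343
Σ(R_m − R̄_m)² = 414.0683  ⇒  Var(R_m) = 414.0683 / 5 = 82.8137
β = Cov / Var(R_m) = 105.3343 / 82.8137 = 1.2719
MRP = 8.02% − 4.83% = 3.19%
E(R) = R_f + β × MRP = 4.83% + 1.2719 × 3.19% = 8.89%

8.89%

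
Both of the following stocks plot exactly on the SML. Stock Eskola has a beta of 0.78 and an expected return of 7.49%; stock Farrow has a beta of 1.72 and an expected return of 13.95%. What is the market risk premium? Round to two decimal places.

6.87%

Both satisfy E(R) = R_f + β·MRP, so the slope of the SML is
MRP = (13.95% − 7.49%) / (1.72 − 0.78) = 6.46% / 0.94 = 6.8723%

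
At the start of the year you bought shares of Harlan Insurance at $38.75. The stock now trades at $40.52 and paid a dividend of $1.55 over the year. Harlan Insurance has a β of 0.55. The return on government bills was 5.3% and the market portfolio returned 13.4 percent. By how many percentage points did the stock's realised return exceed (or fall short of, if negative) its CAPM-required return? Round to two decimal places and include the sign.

-1.19%

Realised HPR = (P1 + D1 − P0) / P0 = (40.52 + 1.55 − 38.75) / 38.75 = 3.32 / 38.75 = 8.5677%
MRP = 13.4% − 5.3% = 8.10%
CAPM required = R_f + β·MRP = 5.3% + 0.55 × 8.1% = 9.7550%
α = realised − required = 8.5677% − 9.7550% = -1.19%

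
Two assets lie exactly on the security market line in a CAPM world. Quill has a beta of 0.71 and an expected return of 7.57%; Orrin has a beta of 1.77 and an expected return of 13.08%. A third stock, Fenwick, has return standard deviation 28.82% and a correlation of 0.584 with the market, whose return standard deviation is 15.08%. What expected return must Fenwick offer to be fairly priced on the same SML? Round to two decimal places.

MRP = (13.08% − 7.57%) / (1.77 − 0.71) = 5.1981%
R_f = 7.57% − 0.71 × 5.1981% = 3.8793%
β_Fenwick = ρ·σ_i/σ_m = 0.584 × 28.82 / 15.08 = 1.1161
E(R_Fenwick) = R_f + β × MRP = 3.8793% + 1.1161 × 5.1981% = 9.68%

9.68%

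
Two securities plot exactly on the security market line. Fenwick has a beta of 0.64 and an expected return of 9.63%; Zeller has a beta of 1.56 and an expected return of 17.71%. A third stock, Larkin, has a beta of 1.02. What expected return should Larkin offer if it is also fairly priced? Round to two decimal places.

12.97%

MRP (SML slope) = (17.71% − 9.63%) / (1.56 − 0.64) = 8.08% / 0.92 = 8.7826%
R_f (intercept) = 9.63% − 0.64 × 8.7826% = 4.0091%
E(R_Larkin) = R_f + β × MRP = 4.0091% + 1.02 × 8.7826% = 12.97%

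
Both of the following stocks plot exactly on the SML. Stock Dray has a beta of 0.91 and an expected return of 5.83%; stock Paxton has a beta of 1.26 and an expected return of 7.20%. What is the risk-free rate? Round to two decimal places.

2.27%

Both satisfy E(R) = R_f + β·MRP, so the slope of the SML is
MRP = (7.20% − 5.83%) / (1.26 − 0.91) = 1.37% / 0.35 = 3.9143%
R_f = E(R_Dray) − β_Dray·MRP = 5.83% − 0.91 × 3.9143% = 2.2680%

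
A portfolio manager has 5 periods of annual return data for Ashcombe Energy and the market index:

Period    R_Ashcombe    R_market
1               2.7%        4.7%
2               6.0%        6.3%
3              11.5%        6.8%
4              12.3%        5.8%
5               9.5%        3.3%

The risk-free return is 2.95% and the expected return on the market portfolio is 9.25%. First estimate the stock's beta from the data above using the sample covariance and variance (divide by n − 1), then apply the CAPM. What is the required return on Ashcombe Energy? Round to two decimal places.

Mean R_i = (2.7 + 6.0 + 11.5 + 12.3 + 9.5) / 5 = 8.4000%
Mean R_m = (4.7 + 6.3 + 6.8 + 5.8 + 3.3) / 5 = 5.3800%
Σ(R_i − R̄_i)(R_m − R̄_m) = 5.4200  ⇒  Cov = 5.4200 / 4 = 1.3550
Σ(R_m − R̄_m)² = 7.8280  ⇒  Var(R_m) = 7.8280 / 4 = 1.9570
β = Cov / Var(R_m) = 1.3550 / 1.9570 = 0.6924
MRP = 9.25% − 2.95% = 6.30%
E(R) = R_f + β × MRP = 2.95% + 0.6924 × 6.30% = 7.31%

7.31%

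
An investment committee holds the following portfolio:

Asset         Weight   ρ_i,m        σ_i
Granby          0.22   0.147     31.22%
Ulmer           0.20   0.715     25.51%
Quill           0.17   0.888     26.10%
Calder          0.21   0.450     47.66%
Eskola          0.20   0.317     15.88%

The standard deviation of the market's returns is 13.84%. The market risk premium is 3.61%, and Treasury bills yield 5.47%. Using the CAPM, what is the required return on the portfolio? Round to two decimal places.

9.15%

β_Granby = 0.147 × 31.22% / 13.84% = 0.3316
β_Ulmer = 0.715 × 25.51% / 13.84% = 1.3179
β_Quill = 0.888 × 26.10% / 13.84% = 1.6746
β_Calder = 0.450 × 47.66% / 13.84% = 1.5496
β_Eskola = 0.317 × 15.88% / 13.84% = 0.3637
β_P = Σ w_i β_i = 0.22×0.3316 + 0.20×1.3179 + 0.17×1.6746 + 0.21×1.5496 + 0.20×0.3637 = 1.0194
E(R_P) = R_f + β_P × MRP = 5.47% + 1.0194 × 3.61% = 9.15%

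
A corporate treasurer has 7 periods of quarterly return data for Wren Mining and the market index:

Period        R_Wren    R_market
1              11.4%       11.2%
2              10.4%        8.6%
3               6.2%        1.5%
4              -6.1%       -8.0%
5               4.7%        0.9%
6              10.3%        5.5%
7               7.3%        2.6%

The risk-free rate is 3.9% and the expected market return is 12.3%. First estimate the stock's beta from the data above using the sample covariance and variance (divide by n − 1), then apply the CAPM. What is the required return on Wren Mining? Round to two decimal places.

11.64%

Mean R_i = (11.4 + 10.4 + 6.2 − 6.1 + 4.7 + 10.3 + 7.3) / 7 = 6.3143%
Mean R_m = (11.2 + 8.6 + 1.5 − 8.0 + 0.9 + 5.5 + 2.6) / 7 = 3.1857%
Σ(R_i − R̄_i)(R_m − R̄_m) = 214.2714  ⇒  Cov = 214.2714 / 6 = 35.7119
Σ(R_m − R̄_m)² = 232.4286  ⇒  Var(R_m) = 232.4286 / 6 = 38.7381
β = Cov / Var(R_m) = 35.7119 / 38.7381 = 0.9219
MRP = 12.3% − 3.9% = 8.40%
E(R) = R_f + β × MRP = 3.9% + 0.9219 × 8.4% = 11.64%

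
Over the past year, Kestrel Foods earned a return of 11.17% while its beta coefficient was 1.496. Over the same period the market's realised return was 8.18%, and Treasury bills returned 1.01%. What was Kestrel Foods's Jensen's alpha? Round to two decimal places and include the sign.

-0.57%

Market excess return = 8.18% − 1.01% = 7.17%
CAPM benchmark = R_f + β(R_m − R_f) = 1.01% + 1.496 × 7.17% = 11.73632%
α = actual − benchmark = 11.17% − 11.73632% = -0.57%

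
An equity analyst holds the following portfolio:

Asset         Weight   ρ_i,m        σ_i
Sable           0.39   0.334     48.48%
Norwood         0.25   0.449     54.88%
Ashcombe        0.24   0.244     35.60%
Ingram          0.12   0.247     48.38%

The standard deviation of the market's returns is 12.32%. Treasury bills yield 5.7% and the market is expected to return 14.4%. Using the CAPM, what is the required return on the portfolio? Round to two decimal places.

16.99%

β_Sable = 0.334 × 48.48% / 12.32% = 1.3143
β_Norwood = 0.449 × 54.88% / 12.32% = 2.0001
β_Ashcombe = 0.244 × 35.60% / 12.32% = 0.7051
β_Ingram = 0.247 × 48.38% / 12.32% = 0.9700
β_P = Σ w_i β_i = 0.39×1.3143 + 0.25×2.0001 + 0.24×0.7051 + 0.12×0.9700 = 1.2982
MRP = 14.4% − 5.7% = 8.70%
E(R_P) = R_f + β_P × MRP = 5.7% + 1.2982 × 8.7% = 16.99%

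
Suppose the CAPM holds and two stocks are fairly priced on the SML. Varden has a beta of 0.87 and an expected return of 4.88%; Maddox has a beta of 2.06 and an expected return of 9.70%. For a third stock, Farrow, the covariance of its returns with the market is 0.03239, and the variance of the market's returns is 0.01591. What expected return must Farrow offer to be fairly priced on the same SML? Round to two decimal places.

MRP = (9.70% − 4.88%) / (2.06 − 0.87) = 4.0504%
R_f = 4.88% − 0.87 × 4.0504% = 1.3562%
β_Farrow = Cov / Var(R_m) = 0.03239 / 0.01591 = 2.0358
E(R_Farrow) = R_f + β × MRP = 1.3562% + 2.0358 × 4.0504% = 9.60%

9.60%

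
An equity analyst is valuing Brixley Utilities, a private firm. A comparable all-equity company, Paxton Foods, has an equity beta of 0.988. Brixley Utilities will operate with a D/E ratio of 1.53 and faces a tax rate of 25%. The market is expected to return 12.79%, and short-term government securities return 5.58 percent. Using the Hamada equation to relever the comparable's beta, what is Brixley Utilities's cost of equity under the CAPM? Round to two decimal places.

β_L = β_U × [1 + (1 − t)(D/E)] = 0.988 × [1 + (1 − 0.25) × 1.53]
    = 0.988 × [1 + 0.75 × 1.53] = 0.988 × 2.1475 = 2.1217
MRP = 12.79% − 5.58% = 7.21%
E(R) = R_f + β_L × MRP = 5.58% + 2.1217 × 7.21% = 20.88%

20.88%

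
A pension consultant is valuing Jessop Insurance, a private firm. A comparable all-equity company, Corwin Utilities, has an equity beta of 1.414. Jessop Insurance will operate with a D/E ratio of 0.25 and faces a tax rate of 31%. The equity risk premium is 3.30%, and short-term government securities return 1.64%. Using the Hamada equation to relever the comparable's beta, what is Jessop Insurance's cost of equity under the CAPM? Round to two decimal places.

β_L = β_U × [1 + (1 − t)(D/E)] = 1.414 × [1 + (1 − 0.31) × 0.25]
    = 1.414 × [1 + 0.69 × 0.25] = 1.414 × 1.1725 = 1.6579
E(R) = R_f + β_L × MRP = 1.64% + 1.6579 × 3.30% = 7.11%

7.11%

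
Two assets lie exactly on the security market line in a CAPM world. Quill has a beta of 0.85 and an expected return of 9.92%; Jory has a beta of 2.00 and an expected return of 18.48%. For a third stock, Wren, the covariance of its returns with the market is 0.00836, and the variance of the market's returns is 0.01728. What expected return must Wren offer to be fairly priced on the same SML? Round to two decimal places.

MRP = (18.48% − 9.92%) / (2.00 − 0.85) = 7.4435%
R_f = 9.92% − 0.85 × 7.4435% = 3.5930%
β_Wren = Cov / Var(R_m) = 0.00836 / 0.01728 = 0.4838
E(R_Wren) = R_f + β × MRP = 3.5930% + 0.4838 × 7.4435% = 7.19%

7.19%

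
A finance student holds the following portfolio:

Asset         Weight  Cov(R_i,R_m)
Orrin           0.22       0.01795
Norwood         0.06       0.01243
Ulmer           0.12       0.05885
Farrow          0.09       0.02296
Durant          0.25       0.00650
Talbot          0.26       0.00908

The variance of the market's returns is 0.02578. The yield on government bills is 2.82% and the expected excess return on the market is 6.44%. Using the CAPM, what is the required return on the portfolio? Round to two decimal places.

β_Orrin = 0.01795 / 0.02578 = 0.6963
β_Norwood = 0.01243 / 0.02578 = 0.4822
β_Ulmer = 0.05885 / 0.02578 = 2.2828
β_Farrow = 0.02296 / 0.02578 = 0.8906
β_Durant = 0.00650 / 0.02578 = 0.2521
β_Talbot = 0.00908 / 0.02578 = 0.3522
β_P = Σ w_i β_i = 0.22×0.6963 + 0.06×0.4822 + 0.12×2.2828 + 0.09×0.8906 + 0.25×0.2521 + 0.26×0.3522 = 0.6908
E(R_P) = R_f + β_P × MRP = 2.82% + 0.6908 × 6.44% = 7.27%

7.27%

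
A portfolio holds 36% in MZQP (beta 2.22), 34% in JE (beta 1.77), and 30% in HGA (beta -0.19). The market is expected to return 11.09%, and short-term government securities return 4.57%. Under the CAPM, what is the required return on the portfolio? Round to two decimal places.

β_P = Σ w_i β_i = 0.36×2.22 + 0.34×1.77 + 0.30×-0.19 = 1.3440
MRP = 11.09% − 4.57% = 6.52%
E(R_P) = R_f + β_P × MRP = 4.57% + 1.3440 × 6.52% = 13.33%

13.33%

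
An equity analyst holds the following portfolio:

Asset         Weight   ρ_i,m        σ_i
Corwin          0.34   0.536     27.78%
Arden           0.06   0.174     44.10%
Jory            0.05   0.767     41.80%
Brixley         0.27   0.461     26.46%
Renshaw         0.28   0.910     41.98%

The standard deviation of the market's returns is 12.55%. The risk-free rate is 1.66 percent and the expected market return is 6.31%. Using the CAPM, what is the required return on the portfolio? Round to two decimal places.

β_Corwin = 0.536 × 27.78% / 12.55% = 1.1865
β_Arden = 0.174 × 44.10% / 12.55% = 0.6114
β_Jory = 0.767 × 41.80% / 12.55% = 2.5546
β_Brixley = 0.461 × 26.46% / 12.55% = 0.9720
β_Renshaw = 0.910 × 41.98% / 12.55% = 3.0440
β_P = Σ w_i β_i = 0.34×1.1865 + 0.06×0.6114 + 0.05×2.5546 + 0.27×0.9720 + 0.28×3.0440 = 1.6826
MRP = 6.31% − 1.66% = 4.65%
E(R_P) = R_f + β_P × MRP = 1.66% + 1.6826 × 4.65% = 9.48%

9.48%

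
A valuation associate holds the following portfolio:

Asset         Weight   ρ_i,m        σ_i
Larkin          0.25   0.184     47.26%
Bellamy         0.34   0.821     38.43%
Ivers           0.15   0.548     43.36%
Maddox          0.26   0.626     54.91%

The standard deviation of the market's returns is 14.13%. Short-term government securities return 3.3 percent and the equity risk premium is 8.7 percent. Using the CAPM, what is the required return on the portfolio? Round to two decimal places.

β_Larkin = 0.184 × 47.26% / 14.13% = 0.6154
β_Bellamy = 0.821 × 38.43% / 14.13% = 2.2329
β_Ivers = 0.548 × 43.36% / 14.13% = 1.6816
β_Maddox = 0.626 × 54.91% / 14.13% = 2.4327
β_P = Σ w_i β_i = 0.25×0.6154 + 0.34×2.2329 + 0.15×1.6816 + 0.26×2.4327 = 1.7978
E(R_P) = R_f + β_P × MRP = 3.3% + 1.7978 × 8.7% = 18.94%

18.94%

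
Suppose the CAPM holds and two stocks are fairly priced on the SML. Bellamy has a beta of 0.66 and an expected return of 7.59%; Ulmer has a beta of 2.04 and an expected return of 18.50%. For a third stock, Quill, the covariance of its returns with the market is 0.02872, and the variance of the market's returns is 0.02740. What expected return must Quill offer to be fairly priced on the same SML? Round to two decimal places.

10.66%

MRP = (18.50% − 7.59%) / (2.04 − 0.66) = 7.9058%
R_f = 7.59% − 0.66 × 7.9058% = 2.3722%
β_Quill = Cov / Var(R_m) = 0.02872 / 0.02740 = 1.0482
E(R_Quill) = R_f + β × MRP = 2.3722% + 1.0482 × 7.9058% = 10.66%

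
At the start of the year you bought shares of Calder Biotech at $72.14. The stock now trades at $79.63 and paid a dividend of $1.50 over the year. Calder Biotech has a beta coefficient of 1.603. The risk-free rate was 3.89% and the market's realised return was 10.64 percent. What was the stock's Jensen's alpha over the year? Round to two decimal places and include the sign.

-2.25%

Realised HPR = (P1 + D1 − P0) / P0 = (79.63 + 1.50 − 72.14) / 72.14 = 8.99 / 72.14 = 12.4619%
MRP = 10.64% − 3.89% = 6.75%
CAPM required = R_f + β·MRP = 3.89% + 1.603 × 6.75% = 14.71025%
α = realised − required = 12.4619% − 14.71025% = -2.25%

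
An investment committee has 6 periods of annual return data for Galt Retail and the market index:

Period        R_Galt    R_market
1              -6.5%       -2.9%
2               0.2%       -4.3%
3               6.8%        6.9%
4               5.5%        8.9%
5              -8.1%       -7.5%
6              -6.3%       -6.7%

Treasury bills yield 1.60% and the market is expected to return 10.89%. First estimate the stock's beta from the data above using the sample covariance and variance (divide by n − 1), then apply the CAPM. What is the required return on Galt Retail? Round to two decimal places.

9.38%

Mean R_i = (-6.5 + 0.2 + 6.8 + 5.5 − 8.1 − 6.3) / 6 = -1.4000%
Mean R_m = (-2.9 − 4.3 + 6.9 + 8.9 − 7.5 − 6.7) / 6 = -0.9333%
Σ(R_i − R̄_i)(R_m − R̄_m) = 208.9800  ⇒  Cov = 208.9800 / 5 = 41.7960
Σ(R_m − R̄_m)² = 249.6333  ⇒  Var(R_m) = 249.6333 / 5 = 49.9267
β = Cov / Var(R_m) = 41.7960 / 49.9267 = 0.8371
MRP = 10.89% − 1.60% = 9.29%
E(R) = R_f + β × MRP = 1.60% + 0.8371 × 9.29% = 9.38%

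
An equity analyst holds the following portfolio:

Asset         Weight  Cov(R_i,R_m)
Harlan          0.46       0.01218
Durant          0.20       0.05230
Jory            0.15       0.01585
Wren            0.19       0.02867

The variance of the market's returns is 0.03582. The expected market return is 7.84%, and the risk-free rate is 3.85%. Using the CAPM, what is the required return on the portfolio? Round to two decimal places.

β_Harlan = 0.01218 / 0.03582 = 0.3400
β_Durant = 0.05230 / 0.03582 = 1.4601
β_Jory = 0.01585 / 0.03582 = 0.4425
β_Wren = 0.02867 / 0.03582 = 0.8004
β_P = Σ w_i β_i = 0.46×0.3400 + 0.20×1.4601 + 0.15×0.4425 + 0.19×0.8004 = 0.6669
MRP = 7.84% − 3.85% = 3.99%
E(R_P) = R_f + β_P × MRP = 3.85% + 0.6669 × 3.99% = 6.51%

6.51%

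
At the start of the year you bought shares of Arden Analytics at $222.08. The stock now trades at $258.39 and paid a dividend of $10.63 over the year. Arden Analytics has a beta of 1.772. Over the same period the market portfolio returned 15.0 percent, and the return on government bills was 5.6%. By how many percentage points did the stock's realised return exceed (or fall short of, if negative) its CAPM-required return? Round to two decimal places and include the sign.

-1.12%

Realised HPR = (P1 + D1 − P0) / P0 = (258.39 + 10.63 − 222.08) / 222.08 = 46.94 / 222.08 = 21.1365%
MRP = 15.0% − 5.6% = 9.40%
CAPM required = R_f + β·MRP = 5.6% + 1.772 × 9.4% = 22.2568%
α = realised − required = 21.1365% − 22.2568% = -1.12%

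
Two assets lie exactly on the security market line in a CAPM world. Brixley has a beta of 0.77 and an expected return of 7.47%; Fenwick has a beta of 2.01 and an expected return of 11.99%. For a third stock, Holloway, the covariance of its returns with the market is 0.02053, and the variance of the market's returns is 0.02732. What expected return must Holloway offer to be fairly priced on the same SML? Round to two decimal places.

MRP = (11.99% − 7.47%) / (2.01 − 0.77) = 3.6452%
R_f = 7.47% − 0.77 × 3.6452% = 4.6632%
β_Holloway = Cov / Var(R_m) = 0.02053 / 0.02732 = 0.7515
E(R_Holloway) = R_f + β × MRP = 4.6632% + 0.7515 × 3.6452% = 7.40%

7.40%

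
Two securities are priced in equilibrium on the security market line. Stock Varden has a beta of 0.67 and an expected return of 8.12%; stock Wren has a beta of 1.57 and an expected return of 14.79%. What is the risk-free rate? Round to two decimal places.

Both satisfy E(R) = R_f + β·MRP, so the slope of the SML is
MRP = (14.79% − 8.12%) / (1.57 − 0.67) = 6.67% / 0.90 = 7.4111%
R_f = E(R_Varden) − β_Varden·MRP = 8.12% − 0.67 × 7.4111% = 3.1546%

3.15%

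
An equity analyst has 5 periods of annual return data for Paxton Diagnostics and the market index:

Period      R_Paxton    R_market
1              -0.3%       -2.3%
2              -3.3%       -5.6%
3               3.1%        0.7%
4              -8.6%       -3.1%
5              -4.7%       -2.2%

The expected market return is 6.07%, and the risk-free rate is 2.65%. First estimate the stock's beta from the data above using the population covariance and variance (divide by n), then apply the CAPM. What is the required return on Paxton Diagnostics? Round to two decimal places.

Mean R_i = (-0.3 − 3.3 + 3.1 − 8.6 − 4.7) / 5 = -2.7600%
Mean R_m = (-2.3 − 5.6 + 0.7 − 3.1 − 2.2) / 5 = -2.5000%
Σ(R_i − R̄_i)(R_m − R̄_m) = 23.8400  ⇒  Cov = 23.8400 / 5 = 4.7680
Σ(R_m − R̄_m)² = 20.3400  ⇒  Var(R_m) = 20.3400 / 5 = 4.0680
β = Cov / Var(R_m) = 4.7680 / 4.0680 = 1.1721
MRP = 6.07% − 2.65% = 3.42%
E(R) = R_f + β × MRP = 2.65% + 1.1721 × 3.42% = 6.66%

6.66%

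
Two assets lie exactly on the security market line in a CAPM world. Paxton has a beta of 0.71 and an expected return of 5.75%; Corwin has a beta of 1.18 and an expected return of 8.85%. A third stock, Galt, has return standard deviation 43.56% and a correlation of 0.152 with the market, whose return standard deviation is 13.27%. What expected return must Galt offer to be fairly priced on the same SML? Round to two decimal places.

4.36%

MRP = (8.85% − 5.75%) / (1.18 − 0.71) = 6.5957%
R_f = 5.75% − 0.71 × 6.5957% = 1.0671%
β_Galt = ρ·σ_i/σ_m = 0.152 × 43.56 / 13.27 = 0.4990
E(R_Galt) = R_f + β × MRP = 1.0671% + 0.4990 × 6.5957% = 4.36%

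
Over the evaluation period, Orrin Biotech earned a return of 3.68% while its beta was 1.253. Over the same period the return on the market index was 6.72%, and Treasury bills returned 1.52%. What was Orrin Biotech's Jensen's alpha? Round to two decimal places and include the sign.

-4.36%

Market excess return = 6.72% − 1.52% = 5.20%
CAPM benchmark = R_f + β(R_m − R_f) = 1.52% + 1.253 × 5.20% = 8.03560%
α = actual − benchmark = 3.68% − 8.03560% = -4.36%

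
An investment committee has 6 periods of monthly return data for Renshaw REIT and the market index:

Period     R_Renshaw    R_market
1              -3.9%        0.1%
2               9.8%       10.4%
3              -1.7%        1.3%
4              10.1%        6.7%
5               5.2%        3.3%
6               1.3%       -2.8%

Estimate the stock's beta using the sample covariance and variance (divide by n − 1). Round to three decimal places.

1.012

Mean R_i = (-3.9 + 9.8 − 1.7 + 10.1 + 5.2 + 1.3) / 6 = 3.4667%
Mean R_m = (0.1 + 10.4 + 1.3 + 6.7 + 3.3 − 2.8) / 6 = 3.1667%
Σ(R_i − R̄_i)(R_m − R̄_m) = 114.6433  ⇒  Cov = 114.6433 / 5 = 22.9287
Σ(R_m − R̄_m)² = 113.3133  ⇒  Var(R_m) = 113.3133 / 5 = 22.6627
β = Cov / Var(R_m) = 22.9287 / 22.6627 = 1.0117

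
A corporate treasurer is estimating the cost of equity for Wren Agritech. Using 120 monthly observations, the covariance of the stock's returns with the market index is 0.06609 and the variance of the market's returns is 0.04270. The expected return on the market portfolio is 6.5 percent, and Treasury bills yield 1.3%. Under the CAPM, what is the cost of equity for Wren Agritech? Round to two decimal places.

9.35%

β = Cov(R_i, R_m) / Var(R_m) = 0.06609 / 0.04270 = 1.5478
MRP = 6.5% − 1.3% = 5.20%
E(R) = R_f + β × MRP = 1.3% + 1.5478 × 5.2% = 9.35%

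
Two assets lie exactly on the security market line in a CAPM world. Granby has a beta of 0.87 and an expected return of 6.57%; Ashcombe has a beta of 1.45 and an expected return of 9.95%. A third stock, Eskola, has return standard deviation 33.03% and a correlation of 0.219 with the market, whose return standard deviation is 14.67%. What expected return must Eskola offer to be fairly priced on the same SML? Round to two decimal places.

MRP = (9.95% − 6.57%) / (1.45 − 0.87) = 5.8276%
R_f = 6.57% − 0.87 × 5.8276% = 1.5000%
β_Eskola = ρ·σ_i/σ_m = 0.219 × 33.03 / 14.67 = 0.4931
E(R_Eskola) = R_f + β × MRP = 1.5000% + 0.4931 × 5.8276% = 4.37%

4.37%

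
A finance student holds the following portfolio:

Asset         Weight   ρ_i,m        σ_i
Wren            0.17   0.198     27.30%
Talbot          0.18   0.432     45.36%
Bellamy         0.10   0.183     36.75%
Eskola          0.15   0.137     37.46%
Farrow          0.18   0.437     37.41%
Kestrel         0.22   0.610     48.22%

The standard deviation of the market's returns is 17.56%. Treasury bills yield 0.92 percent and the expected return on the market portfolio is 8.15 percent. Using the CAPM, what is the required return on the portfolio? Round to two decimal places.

7.22%

β_Wren = 0.198 × 27.30% / 17.56% = 0.3078
β_Talbot = 0.432 × 45.36% / 17.56% = 1.1159
β_Bellamy = 0.183 × 36.75% / 17.56% = 0.3830
β_Eskola = 0.137 × 37.46% / 17.56% = 0.2923
β_Farrow = 0.437 × 37.41% / 17.56% = 0.9310
β_Kestrel = 0.610 × 48.22% / 17.56% = 1.6751
β_P = Σ w_i β_i = 0.17×0.3078 + 0.18×1.1159 + 0.10×0.3830 + 0.15×0.2923 + 0.18×0.9310 + 0.22×1.6751 = 0.8714
MRP = 8.15% − 0.92% = 7.23%
E(R_P) = R_f + β_P × MRP = 0.92% + 0.8714 × 7.23% = 7.22%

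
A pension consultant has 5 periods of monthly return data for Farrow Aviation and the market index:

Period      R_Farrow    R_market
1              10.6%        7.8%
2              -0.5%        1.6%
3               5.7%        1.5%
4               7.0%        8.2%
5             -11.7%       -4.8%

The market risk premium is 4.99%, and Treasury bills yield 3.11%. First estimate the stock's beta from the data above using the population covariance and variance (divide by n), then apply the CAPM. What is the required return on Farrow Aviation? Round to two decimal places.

10.58%

Mean R_i = (10.6 − 0.5 + 5.7 + 7.0 − 11.7) / 5 = 2.2200%
Mean R_m = (7.8 + 1.6 + 1.5 + 8.2 − 4.8) / 5 = 2.8600%
Σ(R_i − R̄_i)(R_m − R̄_m) = 172.2440  ⇒  Cov = 172.2440 / 5 = 34.4488
Σ(R_m − R̄_m)² = 115.0320  ⇒  Var(R_m) = 115.0320 / 5 = 23.0064
β = Cov / Var(R_m) = 34.4488 / 23.0064 = 1.4974
E(R) = R_f + β × MRP = 3.11% + 1.4974 × 4.99% = 10.58%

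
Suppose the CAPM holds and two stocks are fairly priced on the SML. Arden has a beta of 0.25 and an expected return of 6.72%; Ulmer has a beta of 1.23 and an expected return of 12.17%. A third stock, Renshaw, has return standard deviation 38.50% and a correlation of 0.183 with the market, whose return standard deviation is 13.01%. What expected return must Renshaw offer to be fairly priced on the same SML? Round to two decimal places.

8.34%

MRP = (12.17% − 6.72%) / (1.23 − 0.25) = 5.5612%
R_f = 6.72% − 0.25 × 5.5612% = 5.3297%
β_Renshaw = ρ·σ_i/σ_m = 0.183 × 38.50 / 13.01 = 0.5415
E(R_Renshaw) = R_f + β × MRP = 5.3297% + 0.5415 × 5.5612% = 8.34%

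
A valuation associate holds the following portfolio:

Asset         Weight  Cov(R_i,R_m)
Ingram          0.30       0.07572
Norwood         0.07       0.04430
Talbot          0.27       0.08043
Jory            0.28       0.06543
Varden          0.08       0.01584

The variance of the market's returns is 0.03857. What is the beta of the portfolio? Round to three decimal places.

1.740

β_Ingram = 0.07572 / 0.03857 = 1.9632
β_Norwood = 0.04430 / 0.03857 = 1.1486
β_Talbot = 0.08043 / 0.03857 = 2.0853
β_Jory = 0.06543 / 0.03857 = 1.6964
β_Varden = 0.01584 / 0.03857 = 0.4107
β_P = Σ w_i β_i = 0.30×1.9632 + 0.07×1.1486 + 0.27×2.0853 + 0.28×1.6964 + 0.08×0.4107 = 1.7402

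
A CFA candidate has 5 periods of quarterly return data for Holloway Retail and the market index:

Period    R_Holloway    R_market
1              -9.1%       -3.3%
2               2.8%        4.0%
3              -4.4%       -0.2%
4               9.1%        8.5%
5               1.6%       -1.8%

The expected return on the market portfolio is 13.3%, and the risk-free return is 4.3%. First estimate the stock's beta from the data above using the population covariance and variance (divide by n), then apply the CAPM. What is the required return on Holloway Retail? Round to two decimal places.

15.70%

Mean R_i = (-9.1 + 2.8 − 4.4 + 9.1 + 1.6) / 5 = 0.0000%
Mean R_m = (-3.3 + 4.0 − 0.2 + 8.5 − 1.8) / 5 = 1.4400%
Σ(R_i − R̄_i)(R_m − R̄_m) = 116.5800  ⇒  Cov = 116.5800 / 5 = 23.3160
Σ(R_m − R̄_m)² = 92.0520  ⇒  Var(R_m) = 92.0520 / 5 = 18.4104
β = Cov / Var(R_m) = 23.3160 / 18.4104 = 1.2665
MRP = 13.3% − 4.3% = 9.00%
E(R) = R_f + β × MRP = 4.3% + 1.2665 × 9.0% = 15.70%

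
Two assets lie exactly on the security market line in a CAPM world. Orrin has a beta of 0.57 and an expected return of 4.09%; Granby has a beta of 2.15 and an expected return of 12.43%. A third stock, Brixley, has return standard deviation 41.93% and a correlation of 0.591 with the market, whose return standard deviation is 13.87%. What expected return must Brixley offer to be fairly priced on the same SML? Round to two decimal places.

10.51%

MRP = (12.43% − 4.09%) / (2.15 − 0.57) = 5.2785%
R_f = 4.09% − 0.57 × 5.2785% = 1.0813%
β_Brixley = ρ·σ_i/σ_m = 0.591 × 41.93 / 13.87 = 1.7866
E(R_Brixley) = R_f + β × MRP = 1.0813% + 1.7866 × 5.2785% = 10.51%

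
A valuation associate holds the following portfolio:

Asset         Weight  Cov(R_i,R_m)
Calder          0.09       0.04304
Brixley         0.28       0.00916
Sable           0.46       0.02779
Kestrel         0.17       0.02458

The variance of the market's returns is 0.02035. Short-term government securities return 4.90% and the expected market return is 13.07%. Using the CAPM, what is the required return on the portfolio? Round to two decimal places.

14.29%

β_Calder = 0.04304 / 0.02035 = 2.1150
β_Brixley = 0.00916 / 0.02035 = 0.4501
β_Sable = 0.02779 / 0.02035 = 1.3656
β_Kestrel = 0.02458 / 0.02035 = 1.2079
β_P = Σ w_i β_i = 0.09×2.1150 + 0.28×0.4501 + 0.46×1.3656 + 0.17×1.2079 = 1.1499
MRP = 13.07% − 4.90% = 8.17%
E(R_P) = R_f + β_P × MRP = 4.90% + 1.1499 × 8.17% = 14.29%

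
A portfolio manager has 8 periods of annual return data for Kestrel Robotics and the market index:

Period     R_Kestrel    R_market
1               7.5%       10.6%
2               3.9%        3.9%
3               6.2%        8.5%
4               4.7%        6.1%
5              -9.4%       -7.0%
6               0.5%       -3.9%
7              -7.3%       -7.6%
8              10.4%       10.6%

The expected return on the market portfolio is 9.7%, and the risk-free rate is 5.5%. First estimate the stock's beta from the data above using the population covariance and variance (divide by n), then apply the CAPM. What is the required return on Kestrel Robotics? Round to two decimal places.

9.16%

Mean R_i = (7.5 + 3.9 + 6.2 + 4.7 − 9.4 + 0.5 − 7.3 + 10.4) / 8 = 2.0625%
Mean R_m = (10.6 + 3.9 + 8.5 + 6.1 − 7.0 − 3.9 − 7.6 + 10.6) / 8 = 2.6500%
Σ(R_i − R̄_i)(R_m − R̄_m) = 361.9250  ⇒  Cov = 361.9250 / 8 = 45.2406
Σ(R_m − R̄_m)² = 415.1800  ⇒  Var(R_m) = 415.1800 / 8 = 51.8975
β = Cov / Var(R_m) = 45.2406 / 51.8975 = 0.8717
MRP = 9.7% − 5.5% = 4.20%
E(R) = R_f + β × MRP = 5.5% + 0.8717 × 4.2% = 9.16%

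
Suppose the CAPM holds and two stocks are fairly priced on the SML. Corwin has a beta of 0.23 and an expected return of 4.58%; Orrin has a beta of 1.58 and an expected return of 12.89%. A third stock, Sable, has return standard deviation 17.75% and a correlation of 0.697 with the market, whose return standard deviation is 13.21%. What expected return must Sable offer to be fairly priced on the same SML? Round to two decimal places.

MRP = (12.89% − 4.58%) / (1.58 − 0.23) = 6.1556%
R_f = 4.58% − 0.23 × 6.1556% = 3.1642%
β_Sable = ρ·σ_i/σ_m = 0.697 × 17.75 / 13.21 = 0.9365
E(R_Sable) = R_f + β × MRP = 3.1642% + 0.9365 × 6.1556% = 8.93%

8.93%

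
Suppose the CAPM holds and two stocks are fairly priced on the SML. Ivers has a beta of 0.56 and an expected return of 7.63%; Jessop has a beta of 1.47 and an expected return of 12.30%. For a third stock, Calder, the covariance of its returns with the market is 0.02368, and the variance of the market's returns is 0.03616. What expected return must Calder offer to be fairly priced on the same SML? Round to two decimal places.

8.12%

MRP = (12.30% − 7.63%) / (1.47 − 0.56) = 5.1319%
R_f = 7.63% − 0.56 × 5.1319% = 4.7561%
β_Calder = Cov / Var(R_m) = 0.02368 / 0.03616 = 0.6549
E(R_Calder) = R_f + β × MRP = 4.7561% + 0.6549 × 5.1319% = 8.12%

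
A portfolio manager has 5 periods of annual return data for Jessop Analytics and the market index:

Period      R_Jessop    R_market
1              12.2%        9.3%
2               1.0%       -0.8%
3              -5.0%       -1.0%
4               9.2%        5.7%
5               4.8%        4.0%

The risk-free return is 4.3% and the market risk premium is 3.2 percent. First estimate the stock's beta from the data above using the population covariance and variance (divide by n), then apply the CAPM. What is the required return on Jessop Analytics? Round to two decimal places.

8.97%

Mean R_i = (12.2 + 1.0 − 5.0 + 9.2 + 4.8) / 5 = 4.4400%
Mean R_m = (9.3 − 0.8 − 1.0 + 5.7 + 4.0) / 5 = 3.4400%
Σ(R_i − R̄_i)(R_m − R̄_m) = 112.9320  ⇒  Cov = 112.9320 / 5 = 22.5864
Σ(R_m − R̄_m)² = 77.4520  ⇒  Var(R_m) = 77.4520 / 5 = 15.4904
β = Cov / Var(R_m) = 22.5864 / 15.4904 = 1.4581
E(R) = R_f + β × MRP = 4.3% + 1.4581 × 3.2% = 8.97%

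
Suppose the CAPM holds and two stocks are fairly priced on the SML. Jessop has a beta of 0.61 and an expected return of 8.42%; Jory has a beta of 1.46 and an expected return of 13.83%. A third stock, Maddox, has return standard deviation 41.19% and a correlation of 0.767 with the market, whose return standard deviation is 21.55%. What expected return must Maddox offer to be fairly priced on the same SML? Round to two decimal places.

13.87%

MRP = (13.83% − 8.42%) / (1.46 − 0.61) = 6.3647%
R_f = 8.42% − 0.61 × 6.3647% = 4.5375%
β_Maddox = ρ·σ_i/σ_m = 0.767 × 41.19 / 21.55 = 1.4660
E(R_Maddox) = R_f + β × MRP = 4.5375% + 1.4660 × 6.3647% = 13.87%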